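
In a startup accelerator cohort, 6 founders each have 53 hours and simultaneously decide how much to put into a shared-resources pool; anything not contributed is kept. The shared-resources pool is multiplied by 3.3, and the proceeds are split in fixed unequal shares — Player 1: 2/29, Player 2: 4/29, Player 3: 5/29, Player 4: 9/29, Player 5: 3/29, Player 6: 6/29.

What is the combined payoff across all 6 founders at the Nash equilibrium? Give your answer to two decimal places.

439.90 hours

Each unit j contributes comes back to j as 3.3 × (j's share), so j prefers to contribute only if that share exceeds 1/3.3 = 0.3030; otherwise keeping the unit dominates.
Only Player 4 (9/29) clears that bar, contributing 53; the remaining 5 contribute 0. Total contributed: 53.
The shared-resources pool pays out 3.3 × 53 = 174.90 in total (split across the unequal shares, but the aggregate is all that matters for the group sum).
The 5 free-riders keep 53 each, adding 265. Group total = 265 + 174.90 = 439.90.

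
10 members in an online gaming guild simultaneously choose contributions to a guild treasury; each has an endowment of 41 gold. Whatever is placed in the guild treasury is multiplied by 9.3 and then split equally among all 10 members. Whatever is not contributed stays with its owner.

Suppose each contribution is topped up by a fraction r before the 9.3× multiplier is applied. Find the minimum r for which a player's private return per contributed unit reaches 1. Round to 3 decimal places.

With matching at rate r, one contributed unit becomes (1 + r) in the guild treasury and returns 9.3 × (1 + r) / 10 to the contributor.
Setting this equal to 1: 1 + r = 10/9.3 = 1.0753.
So the minimum matching rate is r = 1.0753 − 1 = 0.075.

0.075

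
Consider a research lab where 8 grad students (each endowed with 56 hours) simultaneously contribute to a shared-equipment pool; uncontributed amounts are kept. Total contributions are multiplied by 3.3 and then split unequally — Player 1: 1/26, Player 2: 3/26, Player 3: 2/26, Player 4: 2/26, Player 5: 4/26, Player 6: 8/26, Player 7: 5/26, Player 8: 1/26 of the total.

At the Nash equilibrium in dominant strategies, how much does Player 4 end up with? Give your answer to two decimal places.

Each unit j contributes comes back to j as 3.3 × (j's share), so j prefers to contribute only if that share exceeds 1/3.3 = 0.3030; otherwise keeping the unit dominates.
The only share above 0.3030 is Player 6's 8/26, contributing 56; the remaining 7 contribute 0. Total contributed: 56.
Player 4 keeps 56 and receives 3.3 × 56 × 2/26 = 14.22 from the shared-equipment pool, for a payoff of 70.22.

70.22 hours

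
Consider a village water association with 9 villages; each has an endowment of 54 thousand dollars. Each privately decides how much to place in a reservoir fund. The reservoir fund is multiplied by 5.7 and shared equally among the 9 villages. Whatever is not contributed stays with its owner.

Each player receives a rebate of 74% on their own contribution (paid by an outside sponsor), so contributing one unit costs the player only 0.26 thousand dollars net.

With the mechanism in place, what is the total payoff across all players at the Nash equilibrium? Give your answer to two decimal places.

3129.84 thousand dollars

Under the mechanism each unit contributed yields (5.7/9) / 0.26 = 2.4359 back to its contributor per unit of net cost, which exceeds 1, making full contribution the dominant choice for everyone.
So the Nash equilibrium is full contribution by all 9; the group earns 9 × (54 × 0.74 + 5.7 × 54) = 3129.84.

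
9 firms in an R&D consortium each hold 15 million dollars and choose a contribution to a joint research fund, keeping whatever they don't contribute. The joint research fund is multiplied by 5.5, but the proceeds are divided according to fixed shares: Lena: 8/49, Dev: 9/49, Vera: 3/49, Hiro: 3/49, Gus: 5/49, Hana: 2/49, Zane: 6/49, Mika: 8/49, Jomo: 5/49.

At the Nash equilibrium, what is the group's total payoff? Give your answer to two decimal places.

202.50 million dollars

A player with share s gets back 5.5·s per unit contributed, so full contribution is dominant for anyone with s > 1/5.5 = 0.1818 and zero contribution is dominant for anyone below.
The only share above 0.1818 is Dev's 9/49, contributing 15; the remaining 8 contribute 0. Total contributed: 15.
The joint research fund pays out 5.5 × 15 = 82.50 in total (split across the unequal shares, but the aggregate is all that matters for the group sum).
The 8 free-riders keep 15 each, adding 120. Group total = 120 + 82.50 = 202.50.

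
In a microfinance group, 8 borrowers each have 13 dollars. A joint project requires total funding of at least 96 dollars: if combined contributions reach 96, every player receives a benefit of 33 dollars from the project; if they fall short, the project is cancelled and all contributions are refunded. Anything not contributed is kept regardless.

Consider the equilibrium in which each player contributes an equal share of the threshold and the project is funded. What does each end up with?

Equal share of the threshold: 96/8 = 12.
At this profile no one gains by cutting their contribution: any cut drops the total below 96, the project is cancelled, contributions are refunded, and the deviator ends with 13, which is less than 13 − 12 + 33 = 34. Contributing more than 12 just wastes the excess. So contributing exactly 12 is a best response.
Each player's payoff: 13 − 12 + 33 = 34.

34 dollars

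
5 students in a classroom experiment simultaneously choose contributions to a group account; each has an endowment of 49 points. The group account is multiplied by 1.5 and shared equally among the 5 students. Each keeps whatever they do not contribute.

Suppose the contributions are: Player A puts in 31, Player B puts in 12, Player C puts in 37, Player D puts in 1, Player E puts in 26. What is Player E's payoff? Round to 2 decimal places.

55.10 points

Total contributed: 31 + 12 + 37 + 1 + 26 = 107.
Each receives 1.5 × 107 / 5 = 32.10 from the group account.
Player E keeps 49 − 26 = 23, so Player E's payoff is 23 + 32.10 = 55.10.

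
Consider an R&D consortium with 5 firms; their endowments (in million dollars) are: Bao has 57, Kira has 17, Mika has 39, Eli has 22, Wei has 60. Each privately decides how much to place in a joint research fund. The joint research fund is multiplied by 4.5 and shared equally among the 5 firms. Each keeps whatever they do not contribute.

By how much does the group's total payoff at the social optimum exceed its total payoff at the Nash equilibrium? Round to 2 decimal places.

The private return per contributed unit is 4.5/5 = 0.9000 < 1 for every player regardless of endowment, so the Nash equilibrium is zero contribution and the group total is Σ E_j = 57 + 17 + 39 + 22 + 60 = 195.
Each contributed unit returns 4.500 to the group, so the social optimum is full contribution by everyone: group total = 4.500 × 195 = 877.50.
Efficiency loss = (4.500 − 1) × 195 = 682.50.

682.50 million dollars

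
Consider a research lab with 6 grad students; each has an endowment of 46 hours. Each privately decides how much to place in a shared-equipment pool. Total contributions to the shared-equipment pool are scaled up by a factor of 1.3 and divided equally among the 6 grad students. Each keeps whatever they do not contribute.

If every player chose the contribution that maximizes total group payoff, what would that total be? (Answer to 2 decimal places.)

Each contributed unit returns 1.300 to the group as a whole (0.2167 to each of 6 players), which exceeds 1, so the social optimum is full contribution: group total = 1.300 × 276 = 358.80.

358.80 hours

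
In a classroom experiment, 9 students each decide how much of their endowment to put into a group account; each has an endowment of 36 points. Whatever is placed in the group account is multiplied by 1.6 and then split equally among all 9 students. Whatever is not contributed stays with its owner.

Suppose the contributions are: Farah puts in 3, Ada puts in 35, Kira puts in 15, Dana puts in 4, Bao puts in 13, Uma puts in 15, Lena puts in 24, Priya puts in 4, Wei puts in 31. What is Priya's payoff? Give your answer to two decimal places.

57.60 points

Total contributed: 3 + 35 + 15 + 4 + 13 + 15 + 24 + 4 + 31 = 144.
Each receives 1.6 × 144 / 9 = 25.60 from the group account.
Priya keeps 36 − 4 = 32, so Priya's payoff is 32 + 25.60 = 57.60.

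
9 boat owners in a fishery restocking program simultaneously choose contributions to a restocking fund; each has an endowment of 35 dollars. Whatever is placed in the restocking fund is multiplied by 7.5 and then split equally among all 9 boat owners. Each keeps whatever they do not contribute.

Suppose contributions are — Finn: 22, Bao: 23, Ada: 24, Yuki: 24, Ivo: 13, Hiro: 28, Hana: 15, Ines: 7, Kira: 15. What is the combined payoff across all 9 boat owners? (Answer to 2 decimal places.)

1426.50 dollars

Total contributed: 22 + 23 + 24 + 24 + 13 + 28 + 15 + 7 + 15 = 171; total kept: 9 × 35 − 171 = 144.
The restocking fund pays out 7.5 × 171 = 1282.50 in aggregate.
Group total = 144 + 1282.50 = 1426.50.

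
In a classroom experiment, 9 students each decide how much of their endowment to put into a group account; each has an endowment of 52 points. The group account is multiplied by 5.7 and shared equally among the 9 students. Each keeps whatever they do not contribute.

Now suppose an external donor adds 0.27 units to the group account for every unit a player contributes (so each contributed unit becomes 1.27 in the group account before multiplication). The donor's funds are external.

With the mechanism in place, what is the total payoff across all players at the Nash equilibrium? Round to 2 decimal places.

With the mechanism, a contributed unit returns 5.7 × 1.27 / 9 = 0.8043 per unit of net cost — still below 1 — so contributing 0 remains dominant for every player.
Everyone keeps their endowment and the group total is 9 × 52 = 468.

468.00 points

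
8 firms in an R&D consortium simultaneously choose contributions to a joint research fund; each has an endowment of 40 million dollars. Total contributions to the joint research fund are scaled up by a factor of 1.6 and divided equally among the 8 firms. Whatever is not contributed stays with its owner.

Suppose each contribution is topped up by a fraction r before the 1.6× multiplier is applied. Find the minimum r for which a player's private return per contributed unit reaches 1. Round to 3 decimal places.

With matching at rate r, one contributed unit becomes (1 + r) in the joint research fund and returns 1.6 × (1 + r) / 8 to the contributor.
Setting this equal to 1: 1 + r = 8/1.6 = 5.0000.
So the minimum matching rate is r = 5.0000 − 1 = 4.000.

4.000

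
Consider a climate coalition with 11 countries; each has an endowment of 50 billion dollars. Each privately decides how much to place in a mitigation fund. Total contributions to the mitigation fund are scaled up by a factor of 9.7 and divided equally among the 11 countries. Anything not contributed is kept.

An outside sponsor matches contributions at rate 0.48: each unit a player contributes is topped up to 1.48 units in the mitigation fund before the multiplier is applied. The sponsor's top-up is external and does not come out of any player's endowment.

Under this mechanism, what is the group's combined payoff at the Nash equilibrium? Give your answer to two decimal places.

7895.80 billion dollars

Under the mechanism each unit contributed yields 9.7 × 1.48 / 11 = 1.3051 back to its contributor per unit of net cost, which exceeds 1, making full contribution the dominant choice for everyone.
At the Nash equilibrium everyone contributes 50. Group total payoff = 9.7 × 1.48 × 550 = 7895.80.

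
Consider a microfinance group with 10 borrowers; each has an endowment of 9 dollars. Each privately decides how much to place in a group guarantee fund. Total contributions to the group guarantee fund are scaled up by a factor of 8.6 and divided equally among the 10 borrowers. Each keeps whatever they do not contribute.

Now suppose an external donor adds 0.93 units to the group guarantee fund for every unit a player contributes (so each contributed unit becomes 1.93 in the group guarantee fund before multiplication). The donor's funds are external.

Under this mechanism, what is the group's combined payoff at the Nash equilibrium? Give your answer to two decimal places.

1493.82 dollars

The effective private return per unit is now 8.6 × 1.93 / 10 = 1.6598 > 1, so every player's dominant strategy flips to full contribution.
At the Nash equilibrium everyone contributes 9. Group total payoff = 8.6 × 1.93 × 90 = 1493.82.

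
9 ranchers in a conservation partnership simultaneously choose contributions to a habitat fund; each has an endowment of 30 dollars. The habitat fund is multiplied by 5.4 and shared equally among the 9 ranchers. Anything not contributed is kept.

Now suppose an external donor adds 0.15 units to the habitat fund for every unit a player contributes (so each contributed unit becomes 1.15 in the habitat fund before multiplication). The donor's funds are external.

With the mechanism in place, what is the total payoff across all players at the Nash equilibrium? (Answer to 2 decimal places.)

The effective private return is 5.4 × 1.15 / 9 = 0.6900, which is still under 1, so the mechanism doesn't change anyone's dominant strategy: zero contribution.
At the Nash equilibrium no one contributes; group total payoff = 9 × 30 = 270.

270.00 dollars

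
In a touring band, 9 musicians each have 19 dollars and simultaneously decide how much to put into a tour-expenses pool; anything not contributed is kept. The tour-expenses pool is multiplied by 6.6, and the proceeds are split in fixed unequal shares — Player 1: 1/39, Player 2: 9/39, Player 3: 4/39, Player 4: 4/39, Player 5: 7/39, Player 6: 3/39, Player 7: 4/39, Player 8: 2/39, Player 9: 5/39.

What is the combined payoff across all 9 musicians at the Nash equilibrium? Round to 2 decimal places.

383.80 dollars

A player with share s gets back 6.6·s per unit contributed, so full contribution is dominant for anyone with s > 1/6.6 = 0.1515 and zero contribution is dominant for anyone below.
Player 2 and Player 5 are above the threshold, contributing 19 each; the remaining 7 contribute 0. Total contributed: 38.
The tour-expenses pool pays out 6.6 × 38 = 250.80 in total (split across the unequal shares, but the aggregate is all that matters for the group sum).
The 7 free-riders keep 19 each, adding 133. Group total = 133 + 250.80 = 383.80.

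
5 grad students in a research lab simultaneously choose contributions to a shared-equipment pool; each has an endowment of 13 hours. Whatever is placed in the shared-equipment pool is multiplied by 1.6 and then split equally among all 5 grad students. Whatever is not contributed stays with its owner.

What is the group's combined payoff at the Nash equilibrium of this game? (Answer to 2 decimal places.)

Each contributed unit returns 1.6/5 = 0.3200 to its contributor — below 1 — so contributing 0 is dominant for every player. At the Nash equilibrium everyone keeps their 13, and the group total is 5 × 13 = 65.

65.00 hours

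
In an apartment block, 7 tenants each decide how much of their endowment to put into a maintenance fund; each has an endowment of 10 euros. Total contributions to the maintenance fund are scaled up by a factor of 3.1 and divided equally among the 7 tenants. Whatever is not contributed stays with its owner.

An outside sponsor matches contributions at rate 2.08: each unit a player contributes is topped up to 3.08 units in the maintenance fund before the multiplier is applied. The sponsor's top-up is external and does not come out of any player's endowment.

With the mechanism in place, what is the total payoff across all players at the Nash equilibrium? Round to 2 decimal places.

The effective private return per unit is now 3.1 × 3.08 / 7 = 1.3640 > 1, so every player's dominant strategy flips to full contribution.
So the Nash equilibrium is full contribution by all 7; the group earns 3.1 × 3.08 × 70 = 668.36.

668.36 euros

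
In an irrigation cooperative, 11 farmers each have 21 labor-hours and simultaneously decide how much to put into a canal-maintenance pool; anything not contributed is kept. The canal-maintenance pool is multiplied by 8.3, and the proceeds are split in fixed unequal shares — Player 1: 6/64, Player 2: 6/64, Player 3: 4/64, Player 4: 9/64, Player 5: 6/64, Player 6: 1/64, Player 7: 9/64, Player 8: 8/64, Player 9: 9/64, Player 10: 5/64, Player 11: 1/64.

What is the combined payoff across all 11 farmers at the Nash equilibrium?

844.20 labor-hours

Player j's private return per contributed unit is 8.3 × (j's share). Contributing is weakly dominant for j when that share is at least 1/8.3 = 0.1205, and contributing 0 is dominant otherwise.
Player 4, Player 7, Player 8 and Player 9 clear that bar, contributing 21 each; the remaining 7 contribute 0. Total contributed: 84.
The canal-maintenance pool pays out 8.3 × 84 = 697.20 in total (split across the unequal shares, but the aggregate is all that matters for the group sum).
The 7 free-riders keep 21 each, adding 147. Group total = 147 + 697.20 = 844.20.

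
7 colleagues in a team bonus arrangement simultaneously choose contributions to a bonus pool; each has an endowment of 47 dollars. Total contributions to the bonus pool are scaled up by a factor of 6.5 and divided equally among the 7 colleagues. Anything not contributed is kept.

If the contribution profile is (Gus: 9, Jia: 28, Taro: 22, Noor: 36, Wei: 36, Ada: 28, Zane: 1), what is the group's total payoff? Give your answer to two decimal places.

Total contributed: 9 + 28 + 22 + 36 + 36 + 28 + 1 = 160; total kept: 7 × 47 − 160 = 169.
The bonus pool pays out 6.5 × 160 = 1040.00 in aggregate.
Group total = 169 + 1040.00 = 1209.00.

1209.00 dollars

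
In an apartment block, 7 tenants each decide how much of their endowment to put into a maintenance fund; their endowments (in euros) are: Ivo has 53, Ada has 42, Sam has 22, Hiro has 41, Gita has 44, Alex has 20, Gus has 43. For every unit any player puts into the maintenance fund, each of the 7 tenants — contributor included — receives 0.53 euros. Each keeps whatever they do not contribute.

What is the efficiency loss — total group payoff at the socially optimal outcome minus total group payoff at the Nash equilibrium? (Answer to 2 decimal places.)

718.15 euros

The private return per contributed unit is 0.53 < 1 for everyone, so the Nash equilibrium is zero contribution and the group total is Σ E_j = 53 + 42 + 22 + 41 + 44 + 20 + 43 = 265.
Each contributed unit returns 3.710 to the group, so the social optimum is full contribution by everyone: group total = 3.710 × 265 = 983.15.
Efficiency loss = (3.710 − 1) × 265 = 718.15.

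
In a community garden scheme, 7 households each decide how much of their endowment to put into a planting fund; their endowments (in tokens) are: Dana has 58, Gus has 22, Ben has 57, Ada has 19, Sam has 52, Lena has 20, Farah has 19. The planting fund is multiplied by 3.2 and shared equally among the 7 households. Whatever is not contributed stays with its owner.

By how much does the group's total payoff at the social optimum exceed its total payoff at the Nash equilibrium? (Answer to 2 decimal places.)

The private return per contributed unit is 3.2/7 = 0.4571 < 1 for every player regardless of endowment, so the Nash equilibrium is zero contribution and the group total is Σ E_j = 58 + 22 + 57 + 19 + 52 + 20 + 19 = 247.
Each contributed unit returns 3.200 to the group, so the social optimum is full contribution by everyone: group total = 3.200 × 247 = 790.40.
Efficiency loss = (3.200 − 1) × 247 = 543.40.

543.40 tokens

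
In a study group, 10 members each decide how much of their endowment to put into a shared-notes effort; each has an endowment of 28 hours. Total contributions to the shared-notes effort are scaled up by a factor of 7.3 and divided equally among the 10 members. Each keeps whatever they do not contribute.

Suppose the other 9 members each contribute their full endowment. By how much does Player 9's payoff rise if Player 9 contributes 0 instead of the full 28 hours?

Switching from a contribution of 28 to 0 lets Player 9 keep an extra 28 hours, but lowers the shared-notes effort by 28, which costs Player 9 their own share of that drop: 7.3/10 × 28 = 20.44.
Net gain = 28 − 20.44 = 7.56. The private return per contributed unit (0.7300) is below 1, so free-riding is indeed the best response regardless of what the others do.

7.56 hours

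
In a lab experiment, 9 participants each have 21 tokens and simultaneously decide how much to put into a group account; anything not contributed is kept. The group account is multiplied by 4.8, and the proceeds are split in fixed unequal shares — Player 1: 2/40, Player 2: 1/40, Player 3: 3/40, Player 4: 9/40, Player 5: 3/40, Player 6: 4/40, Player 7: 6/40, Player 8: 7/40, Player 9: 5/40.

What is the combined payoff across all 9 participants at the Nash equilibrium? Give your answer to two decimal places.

Each unit j contributes comes back to j as 4.8 × (j's share), so j prefers to contribute only if that share exceeds 1/4.8 = 0.2083; otherwise keeping the unit dominates.
Player 4 alone (share 9/40) is above the threshold, contributing 21; the remaining 8 contribute 0. Total contributed: 21.
The group account pays out 4.8 × 21 = 100.80 in total (split across the unequal shares, but the aggregate is all that matters for the group sum).
The 8 free-riders keep 21 each, adding 168. Group total = 168 + 100.80 = 268.80.

268.80 tokens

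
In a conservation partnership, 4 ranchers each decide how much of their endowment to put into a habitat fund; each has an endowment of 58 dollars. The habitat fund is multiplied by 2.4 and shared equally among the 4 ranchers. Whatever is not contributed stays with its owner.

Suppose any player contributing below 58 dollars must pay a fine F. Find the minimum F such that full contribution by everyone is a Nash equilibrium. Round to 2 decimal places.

Given the others contribute fully, the best deviation is to contribute 0 (any partial contribution still incurs the fine and gives up units whose private return 0.6000 is below 1).
Deviating from 58 to 0 saves 58 dollars but forfeits the deviator's share of the drop in the habitat fund: 2.4/4 × 58 = 34.80.
So the deviation gain is 58 − 34.80 = 23.20, and the fine must be at least 23.20 dollars to wipe it out.

23.20 dollars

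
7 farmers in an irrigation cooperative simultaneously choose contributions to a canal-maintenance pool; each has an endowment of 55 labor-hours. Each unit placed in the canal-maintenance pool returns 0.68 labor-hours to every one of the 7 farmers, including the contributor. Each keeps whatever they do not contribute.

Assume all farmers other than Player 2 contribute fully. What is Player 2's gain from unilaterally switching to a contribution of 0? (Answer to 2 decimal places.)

Switching from a contribution of 55 to 0 lets Player 2 keep an extra 55 labor-hours, but lowers the canal-maintenance pool by 55, which costs Player 2 their own share of that drop: 0.68 × 55 = 37.40.
Net gain = 55 − 37.40 = 17.60. The private return per contributed unit (0.68) is below 1, so free-riding is indeed the best response regardless of what the others do.

17.60 labor-hours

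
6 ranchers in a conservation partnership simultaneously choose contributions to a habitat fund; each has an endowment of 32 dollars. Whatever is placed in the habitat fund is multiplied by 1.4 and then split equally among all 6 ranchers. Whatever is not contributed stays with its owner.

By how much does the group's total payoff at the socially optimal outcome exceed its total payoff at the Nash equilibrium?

76.80 dollars

Each contributed unit returns 1.4/6 = 0.2333 to its contributor — below 1 — so contributing 0 is dominant for every player. At the Nash equilibrium everyone keeps their 32, and the group total is 6 × 32 = 192.
Each contributed unit returns 1.400 to the group as a whole (0.2333 to each of 6 players), which exceeds 1, so the social optimum is full contribution: group total = 1.400 × 192 = 268.80.
Efficiency loss = 268.80 − 192 = 76.80.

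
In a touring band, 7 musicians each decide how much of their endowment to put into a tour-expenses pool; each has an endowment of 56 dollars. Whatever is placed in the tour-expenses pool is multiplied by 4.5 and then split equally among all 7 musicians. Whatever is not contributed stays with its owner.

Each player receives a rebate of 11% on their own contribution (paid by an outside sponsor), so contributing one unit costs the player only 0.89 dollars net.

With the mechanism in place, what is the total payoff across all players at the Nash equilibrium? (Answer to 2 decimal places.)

392.00 dollars

The effective private return is (4.5/7) / 0.89 = 0.7223, which is still under 1, so the mechanism doesn't change anyone's dominant strategy: zero contribution.
Everyone keeps their endowment and the group total is 7 × 56 = 392.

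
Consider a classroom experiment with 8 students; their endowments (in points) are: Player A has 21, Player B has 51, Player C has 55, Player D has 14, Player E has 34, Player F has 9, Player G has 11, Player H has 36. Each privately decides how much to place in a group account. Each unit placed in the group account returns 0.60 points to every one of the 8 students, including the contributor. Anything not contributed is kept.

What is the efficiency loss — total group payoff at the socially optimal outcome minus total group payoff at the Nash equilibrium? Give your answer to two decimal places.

The private return per contributed unit is 0.60 < 1 for everyone, so the Nash equilibrium is zero contribution and the group total is Σ E_j = 21 + 51 + 55 + 14 + 34 + 9 + 11 + 36 = 231.
Each contributed unit returns 4.800 to the group, so the social optimum is full contribution by everyone: group total = 4.800 × 231 = 1108.80.
Efficiency loss = (4.800 − 1) × 231 = 877.80.

877.80 points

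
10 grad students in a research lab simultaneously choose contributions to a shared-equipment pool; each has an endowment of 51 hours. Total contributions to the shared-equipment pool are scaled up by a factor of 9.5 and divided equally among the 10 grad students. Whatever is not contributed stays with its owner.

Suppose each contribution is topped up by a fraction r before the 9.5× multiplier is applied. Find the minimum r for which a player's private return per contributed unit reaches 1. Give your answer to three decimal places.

0.053

With matching at rate r, one contributed unit becomes (1 + r) in the shared-equipment pool and returns 9.5 × (1 + r) / 10 to the contributor.
Setting this equal to 1: 1 + r = 10/9.5 = 1.0526.
So the minimum matching rate is r = 1.0526 − 1 = 0.053.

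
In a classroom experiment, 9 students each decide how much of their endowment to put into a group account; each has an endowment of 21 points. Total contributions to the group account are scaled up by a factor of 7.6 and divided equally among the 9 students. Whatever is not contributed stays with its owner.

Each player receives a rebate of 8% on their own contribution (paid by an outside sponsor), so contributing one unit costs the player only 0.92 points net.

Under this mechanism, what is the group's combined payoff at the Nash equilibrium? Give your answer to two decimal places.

Even with the mechanism, each unit contributed returns only (7.6/9) / 0.92 = 0.9179 per unit of net cost, so contributing nothing is still dominant.
At the Nash equilibrium no one contributes; group total payoff = 9 × 21 = 189.

189.00 points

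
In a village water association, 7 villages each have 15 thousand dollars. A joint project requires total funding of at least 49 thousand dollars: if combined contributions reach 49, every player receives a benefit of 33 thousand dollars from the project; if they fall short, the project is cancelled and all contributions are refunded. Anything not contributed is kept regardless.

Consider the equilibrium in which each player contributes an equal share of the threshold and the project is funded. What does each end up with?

41 thousand dollars

Equal share of the threshold: 49/7 = 7.
At this profile no one gains by cutting their contribution: any cut drops the total below 49, the project is cancelled, contributions are refunded, and the deviator ends with 15, which is less than 15 − 7 + 33 = 41. Contributing more than 7 just wastes the excess. So contributing exactly 7 is a best response.
Each player's payoff: 15 − 7 + 33 = 41.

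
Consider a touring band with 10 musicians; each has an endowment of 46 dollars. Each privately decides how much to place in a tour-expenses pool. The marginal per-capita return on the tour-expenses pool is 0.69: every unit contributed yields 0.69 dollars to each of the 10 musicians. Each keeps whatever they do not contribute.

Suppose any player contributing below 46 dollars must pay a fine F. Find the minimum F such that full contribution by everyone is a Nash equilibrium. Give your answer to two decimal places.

14.26 dollars

Given the others contribute fully, the best deviation is to contribute 0 (any partial contribution still incurs the fine and gives up units whose private return 0.69 is below 1).
Deviating from 46 to 0 saves 46 dollars but forfeits the deviator's share of the drop in the tour-expenses pool: 0.69 × 46 = 31.74.
So the deviation gain is 46 − 31.74 = 14.26, and the fine must be at least 14.26 dollars to wipe it out.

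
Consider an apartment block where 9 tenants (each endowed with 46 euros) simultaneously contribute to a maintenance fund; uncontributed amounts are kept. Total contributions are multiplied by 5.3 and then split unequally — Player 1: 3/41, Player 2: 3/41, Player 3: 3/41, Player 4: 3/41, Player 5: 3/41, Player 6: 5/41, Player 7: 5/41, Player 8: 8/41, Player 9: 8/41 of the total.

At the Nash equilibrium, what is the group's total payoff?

Each unit j contributes comes back to j as 5.3 × (j's share), so j prefers to contribute only if that share exceeds 1/5.3 = 0.1887; otherwise keeping the unit dominates.
Player 8 and Player 9 are above the threshold, contributing 46 each; the remaining 7 contribute 0. Total contributed: 92.
The maintenance fund pays out 5.3 × 92 = 487.60 in total (split across the unequal shares, but the aggregate is all that matters for the group sum).
The 7 free-riders keep 46 each, adding 322. Group total = 322 + 487.60 = 809.60.

809.60 euros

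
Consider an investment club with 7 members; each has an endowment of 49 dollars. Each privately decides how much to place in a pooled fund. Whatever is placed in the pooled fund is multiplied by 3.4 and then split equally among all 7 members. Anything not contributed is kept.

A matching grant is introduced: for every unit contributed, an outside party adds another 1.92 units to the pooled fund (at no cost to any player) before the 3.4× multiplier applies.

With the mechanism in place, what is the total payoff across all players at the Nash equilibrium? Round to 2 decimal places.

3405.30 dollars

With the mechanism, a contributed unit returns 3.4 × 2.92 / 7 = 1.4183 per unit of net cost to the contributor — now above 1 — so contributing fully is weakly dominant for every player.
At the Nash equilibrium everyone contributes 49. Group total payoff = 3.4 × 2.92 × 343 = 3405.30.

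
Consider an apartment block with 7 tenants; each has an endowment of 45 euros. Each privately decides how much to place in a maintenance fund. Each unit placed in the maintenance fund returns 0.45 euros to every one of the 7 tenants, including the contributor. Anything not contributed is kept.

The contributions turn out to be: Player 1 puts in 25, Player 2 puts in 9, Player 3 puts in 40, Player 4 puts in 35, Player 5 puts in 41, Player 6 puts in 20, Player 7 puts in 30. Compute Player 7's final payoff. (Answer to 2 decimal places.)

105.00 euros

Total contributed: 25 + 9 + 40 + 35 + 41 + 20 + 30 = 200.
Each receives 0.45 × 200 = 90.00 from the maintenance fund.
Player 7 keeps 45 − 30 = 15, so Player 7's payoff is 15 + 90.00 = 105.00.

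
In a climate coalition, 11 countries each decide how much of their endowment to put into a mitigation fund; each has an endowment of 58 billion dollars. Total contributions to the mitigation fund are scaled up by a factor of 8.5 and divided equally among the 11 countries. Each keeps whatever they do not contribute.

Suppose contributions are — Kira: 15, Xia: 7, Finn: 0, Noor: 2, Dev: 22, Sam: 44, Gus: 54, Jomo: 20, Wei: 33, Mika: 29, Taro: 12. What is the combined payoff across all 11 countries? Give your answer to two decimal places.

Total contributed: 15 + 7 + 0 + 2 + 22 + 44 + 54 + 20 + 33 + 29 + 12 = 238; total kept: 11 × 58 − 238 = 400.
The mitigation fund pays out 8.5 × 238 = 2023.00 in aggregate.
Group total = 400 + 2023.00 = 2423.00.

2423.00 billion dollars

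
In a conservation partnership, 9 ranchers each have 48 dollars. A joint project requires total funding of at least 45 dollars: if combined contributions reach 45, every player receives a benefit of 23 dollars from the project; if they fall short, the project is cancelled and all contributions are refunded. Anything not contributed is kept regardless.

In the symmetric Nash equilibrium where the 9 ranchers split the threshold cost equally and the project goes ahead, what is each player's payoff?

Equal share of the threshold: 45/9 = 5.
At this profile no one gains by cutting their contribution: any cut drops the total below 45, the project is cancelled, contributions are refunded, and the deviator ends with 48, which is less than 48 − 5 + 23 = 66. Contributing more than 5 just wastes the excess. So contributing exactly 5 is a best response.
Each player's payoff: 48 − 5 + 23 = 66.

66 dollars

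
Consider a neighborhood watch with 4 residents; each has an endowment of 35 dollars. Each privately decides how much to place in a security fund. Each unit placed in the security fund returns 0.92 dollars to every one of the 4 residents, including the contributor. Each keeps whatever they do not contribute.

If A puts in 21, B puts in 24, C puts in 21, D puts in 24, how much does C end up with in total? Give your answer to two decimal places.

96.80 dollars

Total contributed: 21 + 24 + 21 + 24 = 90.
Each receives 0.92 × 90 = 82.80 from the security fund.
C keeps 35 − 21 = 14, so C's payoff is 14 + 82.80 = 96.80.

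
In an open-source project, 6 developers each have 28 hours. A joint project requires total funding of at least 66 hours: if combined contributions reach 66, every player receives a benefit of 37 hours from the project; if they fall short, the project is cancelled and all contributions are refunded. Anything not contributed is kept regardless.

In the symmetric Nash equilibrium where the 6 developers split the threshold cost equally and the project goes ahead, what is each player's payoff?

Equal share of the threshold: 66/6 = 11.
At this profile no one gains by cutting their contribution: any cut drops the total below 66, the project is cancelled, contributions are refunded, and the deviator ends with 28, which is less than 28 − 11 + 37 = 54. Contributing more than 11 just wastes the excess. So contributing exactly 11 is a best response.
Each player's payoff: 28 − 11 + 37 = 54.

54 hours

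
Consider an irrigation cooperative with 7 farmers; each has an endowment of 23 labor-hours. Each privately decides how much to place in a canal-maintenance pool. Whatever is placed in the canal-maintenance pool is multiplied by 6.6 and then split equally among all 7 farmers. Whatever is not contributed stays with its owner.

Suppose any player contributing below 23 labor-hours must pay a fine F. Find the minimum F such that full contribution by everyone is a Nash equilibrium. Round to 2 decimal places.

1.31 labor-hours

Given the others contribute fully, the best deviation is to contribute 0 (any partial contribution still incurs the fine and gives up units whose private return 0.9429 is below 1).
Deviating from 23 to 0 saves 23 labor-hours but forfeits the deviator's share of the drop in the canal-maintenance pool: 6.6/7 × 23 = 21.69.
So the deviation gain is 23 − 21.69 = 1.31, and the fine must be at least 1.31 labor-hours to wipe it out.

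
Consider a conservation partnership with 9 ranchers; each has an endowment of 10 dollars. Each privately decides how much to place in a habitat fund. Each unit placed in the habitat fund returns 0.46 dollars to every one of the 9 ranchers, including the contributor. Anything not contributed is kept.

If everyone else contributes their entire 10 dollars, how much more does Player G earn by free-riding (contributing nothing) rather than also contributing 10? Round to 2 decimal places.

Switching from a contribution of 10 to 0 lets Player G keep an extra 10 dollars, but lowers the habitat fund by 10, which costs Player G their own share of that drop: 0.46 × 10 = 4.60.
Net gain = 10 − 4.60 = 5.40. The private return per contributed unit (0.46) is below 1, so free-riding is indeed the best response regardless of what the others do.

5.40 dollars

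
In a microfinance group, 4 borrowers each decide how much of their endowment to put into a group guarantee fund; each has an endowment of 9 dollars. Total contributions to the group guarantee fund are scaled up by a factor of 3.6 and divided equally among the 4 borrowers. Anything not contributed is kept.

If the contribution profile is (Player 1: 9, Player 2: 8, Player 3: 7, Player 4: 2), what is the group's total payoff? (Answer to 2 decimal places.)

103.60 dollars

Total contributed: 9 + 8 + 7 + 2 = 26; total kept: 4 × 9 − 26 = 10.
The group guarantee fund pays out 3.6 × 26 = 93.60 in aggregate.
Group total = 10 + 93.60 = 103.60.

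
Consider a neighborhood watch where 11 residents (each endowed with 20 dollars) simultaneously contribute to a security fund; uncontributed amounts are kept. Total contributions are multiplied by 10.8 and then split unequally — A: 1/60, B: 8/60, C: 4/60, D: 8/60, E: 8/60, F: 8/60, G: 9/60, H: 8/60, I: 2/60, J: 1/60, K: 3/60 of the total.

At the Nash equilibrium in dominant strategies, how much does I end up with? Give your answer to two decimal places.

63.20 dollars

Player j's private return per contributed unit is 10.8 × (j's share). Contributing is weakly dominant for j when that share is at least 1/10.8 = 0.0926, and contributing 0 is dominant otherwise.
B, D, E, F, G and H clear that bar, contributing 20 each; the remaining 5 contribute 0. Total contributed: 120.
I keeps 20 and receives 10.8 × 120 × 2/60 = 43.20 from the security fund, for a payoff of 63.20.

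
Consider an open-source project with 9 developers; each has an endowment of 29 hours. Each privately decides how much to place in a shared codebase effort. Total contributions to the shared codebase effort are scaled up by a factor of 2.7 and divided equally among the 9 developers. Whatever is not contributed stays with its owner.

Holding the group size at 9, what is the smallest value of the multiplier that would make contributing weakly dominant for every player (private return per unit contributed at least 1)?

9

A contributed unit returns (multiplier)/9 to its contributor.
This reaches 1 exactly when the multiplier is 9.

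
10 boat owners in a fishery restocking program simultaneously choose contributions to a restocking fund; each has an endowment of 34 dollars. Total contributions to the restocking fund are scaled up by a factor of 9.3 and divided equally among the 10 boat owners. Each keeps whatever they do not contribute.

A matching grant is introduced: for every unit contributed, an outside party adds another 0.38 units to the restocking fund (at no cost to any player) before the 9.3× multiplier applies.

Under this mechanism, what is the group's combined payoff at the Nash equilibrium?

4363.56 dollars

Under the mechanism each unit contributed yields 9.3 × 1.38 / 10 = 1.2834 back to its contributor per unit of net cost, which exceeds 1, making full contribution the dominant choice for everyone.
At the Nash equilibrium everyone contributes 34. Group total payoff = 9.3 × 1.38 × 340 = 4363.56.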